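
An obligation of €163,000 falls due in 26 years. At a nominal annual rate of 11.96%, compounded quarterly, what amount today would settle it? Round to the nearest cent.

€7,612.05

Periodic rate i = 0.1196/4 = 0.0299; n = 26 × 4 = 104 periods.
PV = 163,000 / (1 + 0.0299)^104 = 163,000 / 21.413421 = 7,612.0487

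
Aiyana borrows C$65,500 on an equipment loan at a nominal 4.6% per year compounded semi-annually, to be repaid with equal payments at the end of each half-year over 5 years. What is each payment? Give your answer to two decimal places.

C$7,406.81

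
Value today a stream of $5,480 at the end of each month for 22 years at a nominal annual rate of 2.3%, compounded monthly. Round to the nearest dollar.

With 12 periods per year: i = 0.00191667, n = 264.
PV = PMT · [1 − (1+i)^(−n)] / i = 5480 · 207.028995 = 1,134,518.8916

$1,134,519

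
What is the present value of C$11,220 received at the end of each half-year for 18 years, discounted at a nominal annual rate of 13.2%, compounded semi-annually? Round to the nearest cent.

C$152,970.98

With 2 periods per year: i = 0.066, n = 36.
Annuity factor a(36|0.066) = 13.633778; PV = 11220 × 13.633778 = 152,970.9840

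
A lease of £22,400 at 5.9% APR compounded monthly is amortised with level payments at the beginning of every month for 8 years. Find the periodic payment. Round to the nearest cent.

£291.84

i = 0.059/12 = 0.00491667 per month; n = 8·12 = 96.
PMT = 22400 / ( [1 − (1+0.00491667)^(−96)] / 0.00491667 × (1+i) ) = 22400 / 76.753424 = 291.8437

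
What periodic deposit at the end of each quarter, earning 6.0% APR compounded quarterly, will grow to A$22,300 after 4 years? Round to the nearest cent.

A$1,243.56

With 4 periods per year: i = 0.015, n = 16.
PMT = 22300 / ( [(1+0.015)^16 − 1] / 0.015 ) = 22300 / 17.932370 = 1,243.5612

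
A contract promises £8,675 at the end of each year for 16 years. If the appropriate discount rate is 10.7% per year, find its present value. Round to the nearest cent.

£65,133.47

PV = PMT · [1 − (1+i)^(−n)] / i = 8675 · 7.508180 = 65,133.4650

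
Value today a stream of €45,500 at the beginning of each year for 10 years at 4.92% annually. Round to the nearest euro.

PV = 45500 × [1 − (1+0.0492)^(−10)] / 0.0492 × (1+i) = 45500 × 8.133212 = 370,061.1386
Payments are at the start of each period, so multiply by (1+i).

€370,061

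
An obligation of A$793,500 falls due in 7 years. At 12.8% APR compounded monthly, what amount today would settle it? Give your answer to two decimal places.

Periodic rate i = 0.128/12 = 0.0106667; n = 7 × 12 = 84 periods.
PV = 793,500 / (1 + 0.0106667)^84 = 793,500 / 2.438188 = 325,446.6331

A$325,446.63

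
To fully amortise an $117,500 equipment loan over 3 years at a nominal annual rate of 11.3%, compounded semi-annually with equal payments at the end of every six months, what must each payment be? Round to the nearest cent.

i = 0.113/2 = 0.0565 per half-year; n = 3·2 = 6.
PMT = 117500 / ( [1 − (1+0.0565)^(−6)] / 0.0565 ) = 117500 / 4.971866 = 23,632.9782

$23,632.98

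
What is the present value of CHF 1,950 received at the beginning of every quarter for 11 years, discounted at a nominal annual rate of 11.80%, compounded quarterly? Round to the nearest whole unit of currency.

CHF 49,116

With 4 periods per year: i = 0.0295, n = 44.
PV = PMT · [1 − (1+i)^(−n)] / i × (1+i) = 1950 · 25.187731 = 49,116.0760
(Beginning-of-period payments → annuity-due factor ×(1+i).)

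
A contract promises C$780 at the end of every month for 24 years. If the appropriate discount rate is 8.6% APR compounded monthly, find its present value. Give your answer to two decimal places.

i = 0.086/12 = 0.00716667 per month; n = 24·12 = 288.
PV = 780 × [1 − (1+0.00716667)^(−288)] / 0.00716667 = 780 × 121.690738 = 94,918.7756

C$94,918.78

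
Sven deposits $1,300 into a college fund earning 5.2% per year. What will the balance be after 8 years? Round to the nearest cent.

$1,950.16

1,300 × (1+0.052)^8 = 1,300 × 1.500120 = 1,950.1556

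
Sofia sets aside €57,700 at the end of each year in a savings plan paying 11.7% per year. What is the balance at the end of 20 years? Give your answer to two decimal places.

€4,015,559.14

Accumulation factor s(20|0.117) = 69.593746; FV = 57700 × 69.593746 = 4,015,559.1442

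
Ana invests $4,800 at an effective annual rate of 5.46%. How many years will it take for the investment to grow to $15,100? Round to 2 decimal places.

n = ln(15100/4800) / ln(1+0.0546) = ln(3.14583) / 0.053162 = 21.5584 years

21.56 years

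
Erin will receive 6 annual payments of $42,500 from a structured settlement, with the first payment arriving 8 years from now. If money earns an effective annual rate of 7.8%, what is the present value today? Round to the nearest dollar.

PV at t=7 (ordinary 6-year annuity): 42500 × a(6|0.078) = 42500 × 4.651063 = 197,670.1594
PV₀ = 197,670.1594 / (1+0.078)^7 = 197,670.1594 / 1.691731 = 116,844.9068

$116,845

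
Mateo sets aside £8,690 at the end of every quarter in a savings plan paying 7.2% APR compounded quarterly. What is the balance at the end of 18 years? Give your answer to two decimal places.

£1,261,386.10

i = 0.072/4 = 0.018 per quarter; n = 18·4 = 72.
FV = PMT · [(1+i)^n − 1] / i = 8690 · 145.153751 = 1,261,386.0981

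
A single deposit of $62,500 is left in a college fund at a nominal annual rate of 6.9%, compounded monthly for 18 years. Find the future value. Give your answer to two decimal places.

$215,639.80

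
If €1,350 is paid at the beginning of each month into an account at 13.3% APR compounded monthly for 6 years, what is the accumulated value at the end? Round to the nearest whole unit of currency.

With 12 periods per year: i = 0.0110833, n = 72.
Accumulation factor s(72|0.0110833) × (1+i) = 110.507492; FV = 1350 × 110.507492 = 149,185.1148
(Beginning-of-period payments → annuity-due factor ×(1+i).)

€149,185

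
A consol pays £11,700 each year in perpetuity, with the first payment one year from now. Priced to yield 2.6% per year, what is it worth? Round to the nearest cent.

£450,000.00

PV = PMT / i = 11700 / 0.026 = 450,000.0000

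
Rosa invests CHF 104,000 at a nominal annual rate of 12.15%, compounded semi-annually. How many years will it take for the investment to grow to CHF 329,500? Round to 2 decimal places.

9.78 years

Periodic rate i = 0.1215/2 = 0.06075.
(1+i)^n = 329500/104000 = 3.16827, so n = ln 3.16827 / ln 1.06075 = 19.5534 half-years
= 19.5534/2 years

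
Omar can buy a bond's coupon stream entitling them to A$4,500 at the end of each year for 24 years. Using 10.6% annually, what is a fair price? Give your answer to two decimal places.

A$38,670.29

Annuity factor a(24|0.106) = 8.593398; PV = 4500 × 8.593398 = 38,670.2896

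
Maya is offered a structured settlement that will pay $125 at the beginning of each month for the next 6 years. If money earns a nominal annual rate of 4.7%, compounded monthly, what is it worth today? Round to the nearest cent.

$7,859.73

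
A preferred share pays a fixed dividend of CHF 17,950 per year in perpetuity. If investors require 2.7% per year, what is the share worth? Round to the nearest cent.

PV = C/r = 17950/0.027 = 664,814.8148

CHF 664,814.81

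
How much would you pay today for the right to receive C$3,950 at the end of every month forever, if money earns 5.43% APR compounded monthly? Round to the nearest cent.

C$872,928.18

Periodic rate i = 0.0543/12 = 0.004525.
PV = C/r = 3950/0.004525 = 872,928.1768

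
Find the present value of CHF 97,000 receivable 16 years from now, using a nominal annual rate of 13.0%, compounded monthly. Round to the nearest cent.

CHF 12,254.55

With 12 periods per year: i = 0.0108333, n = 192.
PV = FV·(1+i)^(−n) = 97,000 × 0.126336 = 12,254.5455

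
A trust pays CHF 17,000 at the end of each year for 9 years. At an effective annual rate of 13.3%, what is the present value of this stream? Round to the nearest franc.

CHF 86,274

PV = PMT · [1 − (1+i)^(−n)] / i = 17000 · 5.074921 = 86,273.6565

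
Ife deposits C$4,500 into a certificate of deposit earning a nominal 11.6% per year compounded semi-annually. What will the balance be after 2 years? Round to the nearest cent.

i = 0.116/2 = 0.058 per half-year; n = 2·2 = 4.
4,500 × (1+0.058)^4 = 4,500 × 1.252976 = 5,638.3909

C$5,638.39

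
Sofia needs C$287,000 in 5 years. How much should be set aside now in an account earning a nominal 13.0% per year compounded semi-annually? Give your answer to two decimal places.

C$152,892.37

i = 0.13/2 = 0.065 per half-year; n = 5·2 = 10.
PV = 287,000 / (1 + 0.065)^10 = 287,000 / 1.877137 = 152,892.3722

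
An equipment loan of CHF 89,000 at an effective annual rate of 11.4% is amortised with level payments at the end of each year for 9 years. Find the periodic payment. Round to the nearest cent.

CHF 16,324.27

Annuity-PV factor = 5.452004; PMT = 89000 / 5.452004 = 16,324.2738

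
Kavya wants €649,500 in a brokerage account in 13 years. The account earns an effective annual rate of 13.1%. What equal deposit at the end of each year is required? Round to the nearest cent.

PMT = 649500 / ( [(1+0.131)^13 − 1] / 0.131 ) = 649500 / 30.188245 = 21,514.9971

€21,515.00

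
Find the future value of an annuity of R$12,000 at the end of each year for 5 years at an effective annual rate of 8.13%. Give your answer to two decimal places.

FV = 12000 × [(1+0.0813)^5 − 1] / 0.0813 = 12000 × 5.881827 = 70,581.9291

R$70,581.93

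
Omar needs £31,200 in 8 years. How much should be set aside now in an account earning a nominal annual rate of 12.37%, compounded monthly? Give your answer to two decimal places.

£11,656.73

Periodic rate i = 0.1237/12 = 0.0103083; n = 8 × 12 = 96 periods.
PV = 31,200 / (1 + 0.0103083)^96 = 31,200 / 2.676565 = 11,656.7321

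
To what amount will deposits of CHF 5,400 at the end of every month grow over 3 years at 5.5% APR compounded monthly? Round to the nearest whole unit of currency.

i = 0.055/12 = 0.00458333 per month; n = 3·12 = 36.
FV = PMT · [(1+i)^n − 1] / i = 5400 · 39.043331 = 210,833.9898

CHF 210,834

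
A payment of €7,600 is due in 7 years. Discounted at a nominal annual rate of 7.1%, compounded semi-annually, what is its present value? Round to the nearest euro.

€4,664

With 2 periods per year: i = 0.0355, n = 14.
PV = 7,600 / (1 + 0.0355)^14 = 7,600 / 1.629677 = 4,663.5018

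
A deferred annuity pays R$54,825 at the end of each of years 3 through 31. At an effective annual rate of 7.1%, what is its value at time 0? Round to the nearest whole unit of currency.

Value one period before first payment (t=2): 54825 × [1 − (1+0.071)^(−29)] / 0.071 = 54825 × 12.157661 = 666,543.7687
PV₀ = 666,543.7687 / (1+0.071)^2 = 666,543.7687 / 1.147041 = 581,098.4688

R$581,098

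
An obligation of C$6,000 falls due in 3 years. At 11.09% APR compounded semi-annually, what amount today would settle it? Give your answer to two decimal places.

C$4,340.36

Periodic rate i = 0.1109/2 = 0.05545; n = 3 × 2 = 6 periods.
PV = FV·(1+i)^(−n) = 6,000 × 0.723393 = 4,340.3551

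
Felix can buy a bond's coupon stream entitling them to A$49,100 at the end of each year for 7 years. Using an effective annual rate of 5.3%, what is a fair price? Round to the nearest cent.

PV = 49100 × [1 − (1+0.053)^(−7)] / 0.053 = 49100 × 5.723986 = 281,047.6936

A$281,047.69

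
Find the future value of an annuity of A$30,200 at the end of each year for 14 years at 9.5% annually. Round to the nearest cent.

A$814,716.87

FV = 30200 × [(1+0.095)^14 − 1] / 0.095 = 30200 × 26.977380 = 814,716.8654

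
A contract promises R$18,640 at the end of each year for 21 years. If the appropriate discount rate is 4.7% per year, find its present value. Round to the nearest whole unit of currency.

R$245,425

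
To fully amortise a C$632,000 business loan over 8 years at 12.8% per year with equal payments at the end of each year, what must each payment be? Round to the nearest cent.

Annuity-PV factor = 4.831807; PMT = 632000 / 4.831807 = 130,799.9237

C$130,799.92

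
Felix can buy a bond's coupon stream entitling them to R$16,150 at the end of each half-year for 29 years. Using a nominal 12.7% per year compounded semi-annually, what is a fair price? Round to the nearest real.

With 2 periods per year: i = 0.0635, n = 58.
Annuity factor a(58|0.0635) = 15.304983; PV = 16150 × 15.304983 = 247,175.4698

R$247,175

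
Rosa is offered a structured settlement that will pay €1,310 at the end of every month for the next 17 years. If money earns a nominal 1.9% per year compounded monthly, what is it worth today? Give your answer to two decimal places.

With 12 periods per year: i = 0.00158333, n = 204.
PV = PMT · [1 − (1+i)^(−n)] / i = 1310 · 174.215489 = 228,222.2907

€228,222.29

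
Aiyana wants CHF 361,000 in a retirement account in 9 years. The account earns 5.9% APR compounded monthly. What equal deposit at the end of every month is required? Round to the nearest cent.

CHF 2,541.33

With 12 periods per year: i = 0.00491667, n = 108.
FV-annuity factor = 142.051692; PMT = 361000 / 142.051692 = 2,541.3284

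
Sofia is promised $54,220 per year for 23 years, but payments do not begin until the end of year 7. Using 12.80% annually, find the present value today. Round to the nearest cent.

Value one period before first payment (t=6): 54220 × [1 − (1+0.128)^(−23)] / 0.128 = 54220 × 7.323081 = 397,057.4571
Discount back 6 years: 397,057.4571 × (1+0.128)^(−6) = 397,057.4571 × 0.485451 = 192,751.9405

$192,751.94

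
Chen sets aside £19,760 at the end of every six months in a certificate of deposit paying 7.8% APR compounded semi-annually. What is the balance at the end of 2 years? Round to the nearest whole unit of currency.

£83,785

Periodic rate i = 0.078/2 = 0.039; n = 2 × 2 = 4 periods.
FV = PMT · [(1+i)^n − 1] / i = 19760 · 4.240143 = 83,785.2320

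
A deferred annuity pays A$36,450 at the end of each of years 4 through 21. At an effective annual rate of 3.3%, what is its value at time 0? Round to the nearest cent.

A$443,465.38

PV at t=3 (ordinary 18-year annuity): 36450 × a(18|0.033) = 36450 × 13.411061 = 488,833.1887
Discount back 3 years: 488,833.1887 × (1+0.033)^(−3) = 488,833.1887 × 0.907192 = 443,465.3781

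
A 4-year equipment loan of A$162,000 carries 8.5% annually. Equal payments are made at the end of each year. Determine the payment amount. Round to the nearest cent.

Annuity-PV factor = 3.275597; PMT = 162000 / 3.275597 = 49,456.6386

A$49,456.64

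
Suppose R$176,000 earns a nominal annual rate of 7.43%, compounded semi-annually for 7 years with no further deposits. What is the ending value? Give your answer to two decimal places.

R$293,288.25

i = 0.0743/2 = 0.03715 per half-year; n = 7·2 = 14.
176,000 × (1+0.03715)^14 = 176,000 × 1.666411 = 293,288.2549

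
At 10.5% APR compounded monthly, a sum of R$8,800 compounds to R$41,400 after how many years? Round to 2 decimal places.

14.81 years

Periodic rate i = 0.105/12 = 0.00875.
n = ln(41400/8800) / ln(1+0.00875) = ln(4.70455) / 0.008712 = 177.7479 months
= 177.7479/12 years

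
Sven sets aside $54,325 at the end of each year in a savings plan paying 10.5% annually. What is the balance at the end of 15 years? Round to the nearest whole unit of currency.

$1,795,986

FV = PMT · [(1+i)^n − 1] / i = 54325 · 33.060035 = 1,795,986.4212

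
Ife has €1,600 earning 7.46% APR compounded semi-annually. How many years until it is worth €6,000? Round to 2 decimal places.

18.05 years

Periodic rate i = 0.0746/2 = 0.0373.
(1+i)^n = 6000/1600 = 3.75000, so n = ln 3.75000 / ln 1.0373 = 36.0927 half-years
= 36.0927/2 years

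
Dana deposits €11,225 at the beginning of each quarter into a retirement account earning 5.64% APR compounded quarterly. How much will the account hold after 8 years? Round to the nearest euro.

€456,344

Periodic rate i = 0.0564/4 = 0.0141; n = 8 × 4 = 32 periods.
Accumulation factor s(32|0.0141) × (1+i) = 40.654248; FV = 11225 × 40.654248 = 456,343.9382
(Beginning-of-period payments → annuity-due factor ×(1+i).)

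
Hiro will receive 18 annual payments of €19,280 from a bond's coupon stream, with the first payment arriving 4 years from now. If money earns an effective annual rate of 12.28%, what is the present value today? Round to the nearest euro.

€97,128

Value one period before first payment (t=3): 19280 × [1 − (1+0.1228)^(−18)] / 0.1228 = 19280 × 7.130908 = 137,483.9055
PV₀ = 137,483.9055 / (1+0.1228)^3 = 137,483.9055 / 1.415491 = 97,128.0453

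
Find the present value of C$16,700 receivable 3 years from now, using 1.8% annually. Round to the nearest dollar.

C$15,830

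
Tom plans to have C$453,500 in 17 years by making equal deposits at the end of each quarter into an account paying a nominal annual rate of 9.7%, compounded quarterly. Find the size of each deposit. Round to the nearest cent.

Periodic rate i = 0.097/4 = 0.02425; n = 17 × 4 = 68 periods.
FV-annuity factor = 169.089581; PMT = 453500 / 169.089581 = 2,682.0103

C$2,682.01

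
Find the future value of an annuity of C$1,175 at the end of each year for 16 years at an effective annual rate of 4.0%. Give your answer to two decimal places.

FV = 1175 × [(1+0.04)^16 − 1] / 0.04 = 1175 × 21.824531 = 25,643.8241

C$25,643.82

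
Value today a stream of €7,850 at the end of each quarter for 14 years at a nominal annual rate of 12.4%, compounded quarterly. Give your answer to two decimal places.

€207,409.22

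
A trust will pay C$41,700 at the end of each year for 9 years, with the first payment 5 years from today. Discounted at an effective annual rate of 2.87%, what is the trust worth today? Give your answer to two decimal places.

C$291,701.28

Value one period before first payment (t=4): 41700 × [1 − (1+0.0287)^(−9)] / 0.0287 = 41700 × 7.833525 = 326,658.0012
Discount back 4 years: 326,658.0012 × (1+0.0287)^(−4) = 326,658.0012 × 0.892987 = 291,701.2841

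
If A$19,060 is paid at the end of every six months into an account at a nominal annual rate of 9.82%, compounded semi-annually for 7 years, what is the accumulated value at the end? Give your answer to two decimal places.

A$371,225.27

i = 0.0982/2 = 0.0491 per half-year; n = 7·2 = 14.
FV = PMT · [(1+i)^n − 1] / i = 19060 · 19.476667 = 371,225.2693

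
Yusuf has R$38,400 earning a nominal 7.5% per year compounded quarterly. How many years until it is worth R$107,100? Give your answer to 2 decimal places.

Periodic rate i = 0.075/4 = 0.01875.
(1+i)^n = 107100/38400 = 2.78906, so n = ln 2.78906 / ln 1.01875 = 55.2156 quarters
= 55.2156/4 years

13.80 years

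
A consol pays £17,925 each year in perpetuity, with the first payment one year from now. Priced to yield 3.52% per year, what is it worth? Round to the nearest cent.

£509,232.95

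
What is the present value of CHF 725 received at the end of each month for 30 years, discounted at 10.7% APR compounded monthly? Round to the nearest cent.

CHF 77,980.06

With 12 periods per year: i = 0.00891667, n = 360.
PV = PMT · [1 − (1+i)^(−n)] / i = 725 · 107.558707 = 77,980.0628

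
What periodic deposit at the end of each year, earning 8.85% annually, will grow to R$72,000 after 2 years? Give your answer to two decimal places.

FV-annuity factor = 2.088500; PMT = 72000 / 2.088500 = 34,474.5032

R$34,474.50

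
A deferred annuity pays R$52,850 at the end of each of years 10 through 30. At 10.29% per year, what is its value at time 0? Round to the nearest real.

R$185,520

PV at t=9 (ordinary 21-year annuity): 52850 × a(21|0.1029) = 52850 × 8.475589 = 447,934.8782
PV₀ = 447,934.8782 / (1+0.1029)^9 = 447,934.8782 / 2.414489 = 185,519.5360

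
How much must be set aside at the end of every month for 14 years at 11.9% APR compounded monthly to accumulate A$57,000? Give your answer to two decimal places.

i = 0.119/12 = 0.00991667 per month; n = 14·12 = 168.
FV-annuity factor = 428.341475; PMT = 57000 / 428.341475 = 133.0714

A$133.07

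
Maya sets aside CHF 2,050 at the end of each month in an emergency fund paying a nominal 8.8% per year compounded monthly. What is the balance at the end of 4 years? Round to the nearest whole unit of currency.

Periodic rate i = 0.088/12 = 0.00733333; n = 4 × 12 = 48 periods.
Accumulation factor s(48|0.00733333) = 57.284101; FV = 2050 × 57.284101 = 117,432.4076

CHF 117,432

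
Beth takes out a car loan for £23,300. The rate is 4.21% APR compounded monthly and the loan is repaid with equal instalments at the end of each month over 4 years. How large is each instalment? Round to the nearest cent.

£528.28

Periodic rate i = 0.0421/12 = 0.00350833; n = 4 × 12 = 48 periods.
Annuity-PV factor = 44.105035; PMT = 23300 / 44.105035 = 528.2844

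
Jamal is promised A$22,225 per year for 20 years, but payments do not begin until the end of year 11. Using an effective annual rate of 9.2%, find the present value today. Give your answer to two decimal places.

PV at t=10 (ordinary 20-year annuity): 22225 × a(20|0.092) = 22225 × 8.999919 = 200,023.2026
PV₀ = 200,023.2026 / (1+0.092)^10 = 200,023.2026 / 2.411162 = 82,957.1824

A$82,957.18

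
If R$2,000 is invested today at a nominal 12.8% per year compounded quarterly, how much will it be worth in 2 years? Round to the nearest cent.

Periodic rate i = 0.128/4 = 0.032; n = 2 × 4 = 8 periods.
FV = 2,000 × (1 + 0.032)^8 = 2,573.1646

R$2,573.16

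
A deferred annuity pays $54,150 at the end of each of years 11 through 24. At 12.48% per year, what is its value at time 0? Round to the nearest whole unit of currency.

$108,056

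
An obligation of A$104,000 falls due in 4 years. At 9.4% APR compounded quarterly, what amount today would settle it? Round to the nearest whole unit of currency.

With 4 periods per year: i = 0.0235, n = 16.
PV = FV·(1+i)^(−n) = 104,000 × 0.689596 = 71,717.9368

A$71,718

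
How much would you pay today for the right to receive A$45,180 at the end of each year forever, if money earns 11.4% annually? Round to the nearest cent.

A$396,315.79

PV = PMT / i = 45180 / 0.114 = 396,315.7895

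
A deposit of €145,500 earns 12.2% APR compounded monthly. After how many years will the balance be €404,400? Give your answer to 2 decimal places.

Periodic rate i = 0.122/12 = 0.0101667.
n = ln(404400/145500) / ln(1+0.0101667) = ln(2.77938) / 0.010115 = 101.0573 months
= 101.0573/12 years

8.42 years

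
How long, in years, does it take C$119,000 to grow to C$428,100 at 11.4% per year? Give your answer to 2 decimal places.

n = ln(428100/119000) / ln(1+0.114) = ln(3.59748) / 0.107957 = 11.8587 years

11.86 years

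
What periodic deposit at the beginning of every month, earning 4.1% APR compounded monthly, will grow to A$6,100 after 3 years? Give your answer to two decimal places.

With 12 periods per year: i = 0.00341667, n = 36.
PMT = 6100 / ( [(1+0.00341667)^36 − 1] / 0.00341667 × (1+i) ) = 6100 / 38.368899 = 158.9829

A$158.98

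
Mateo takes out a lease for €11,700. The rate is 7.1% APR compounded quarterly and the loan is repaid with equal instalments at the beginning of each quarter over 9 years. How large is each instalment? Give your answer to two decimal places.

With 4 periods per year: i = 0.01775, n = 36.
Annuity-PV factor × (1+i) = 26.903768; PMT = 11700 / 26.903768 = 434.8833

€434.88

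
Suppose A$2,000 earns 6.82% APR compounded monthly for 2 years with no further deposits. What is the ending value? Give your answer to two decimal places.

A$2,291.40

With 12 periods per year: i = 0.00568333, n = 24.
2,000 × (1+0.00568333)^24 = 2,000 × 1.145698 = 2,291.3955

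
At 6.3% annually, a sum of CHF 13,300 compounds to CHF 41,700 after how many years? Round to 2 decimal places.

18.70 years

n = ln(41700/13300) / ln(1+0.063) = ln(3.13534) / 0.061095 = 18.7042 years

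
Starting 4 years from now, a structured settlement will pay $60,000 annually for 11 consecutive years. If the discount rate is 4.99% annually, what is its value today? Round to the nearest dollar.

$430,873

Value one period before first payment (t=3): 60000 × [1 − (1+0.0499)^(−11)] / 0.0499 = 60000 × 8.310778 = 498,646.7009
PV₀ = 498,646.7009 / (1+0.0499)^3 = 498,646.7009 / 1.157294 = 430,872.8634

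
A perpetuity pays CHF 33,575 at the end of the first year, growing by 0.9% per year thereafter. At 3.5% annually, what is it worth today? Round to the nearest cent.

PV = D₁/(r − g) = 33575/(0.035 − 0.009) = 1,291,346.1538

CHF 1,291,346.15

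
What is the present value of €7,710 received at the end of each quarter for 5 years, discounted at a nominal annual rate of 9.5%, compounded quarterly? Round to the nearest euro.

€121,624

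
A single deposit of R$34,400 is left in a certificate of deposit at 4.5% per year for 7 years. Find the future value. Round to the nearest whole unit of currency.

FV = 34,400 × (1 + 0.045)^7 = 46,813.6470

R$46,814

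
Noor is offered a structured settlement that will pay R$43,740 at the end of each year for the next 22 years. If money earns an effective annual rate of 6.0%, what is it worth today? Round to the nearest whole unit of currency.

R$526,699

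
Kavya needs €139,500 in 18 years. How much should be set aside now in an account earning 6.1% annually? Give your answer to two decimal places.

€48,050.43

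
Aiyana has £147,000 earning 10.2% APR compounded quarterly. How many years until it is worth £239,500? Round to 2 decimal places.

Periodic rate i = 0.102/4 = 0.0255.
n = ln(239500/147000) / ln(1+0.0255) = ln(1.62925) / 0.025180 = 19.3850 quarters
= 19.3850/4 years

4.85 years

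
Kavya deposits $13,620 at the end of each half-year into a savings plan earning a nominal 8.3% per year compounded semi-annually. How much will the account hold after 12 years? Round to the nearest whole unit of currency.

$542,674

i = 0.083/2 = 0.0415 per half-year; n = 12·2 = 24.
Accumulation factor s(24|0.0415) = 39.843887; FV = 13620 × 39.843887 = 542,673.7470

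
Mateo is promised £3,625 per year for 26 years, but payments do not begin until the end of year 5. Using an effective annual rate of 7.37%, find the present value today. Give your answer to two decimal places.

£31,183.36

PV at t=4 (ordinary 26-year annuity): 3625 × a(26|0.0737) = 3625 × 11.432647 = 41,443.3437
PV₀ = 41,443.3437 / (1+0.0737)^4 = 41,443.3437 / 1.329021 = 31,183.3648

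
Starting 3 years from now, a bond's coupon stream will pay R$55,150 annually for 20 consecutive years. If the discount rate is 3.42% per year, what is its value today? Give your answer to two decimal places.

R$738,164.48

PV at t=2 (ordinary 20-year annuity): 55150 × a(20|0.0342) = 55150 × 14.315835 = 789,518.3184
PV₀ = 789,518.3184 / (1+0.0342)^2 = 789,518.3184 / 1.069570 = 738,164.4812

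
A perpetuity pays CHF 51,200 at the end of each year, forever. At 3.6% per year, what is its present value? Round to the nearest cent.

CHF 1,422,222.22

PV = PMT / i = 51200 / 0.036 = 1,422,222.2222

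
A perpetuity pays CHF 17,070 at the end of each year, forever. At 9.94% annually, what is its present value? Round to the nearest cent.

CHF 171,730.38

PV = C/r = 17070/0.0994 = 171,730.3823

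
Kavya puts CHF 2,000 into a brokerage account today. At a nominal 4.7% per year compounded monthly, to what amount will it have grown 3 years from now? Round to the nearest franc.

CHF 2,302

With 12 periods per year: i = 0.00391667, n = 36.
FV = 2,000 × (1 + 0.00391667)^36 = 2,302.2152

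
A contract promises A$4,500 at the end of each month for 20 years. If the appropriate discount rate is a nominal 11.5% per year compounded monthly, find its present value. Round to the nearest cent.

With 12 periods per year: i = 0.00958333, n = 240.
PV = 4500 × [1 − (1+0.00958333)^(−240)] / 0.00958333 = 4500 × 93.770838 = 421,968.7701

A$421,968.77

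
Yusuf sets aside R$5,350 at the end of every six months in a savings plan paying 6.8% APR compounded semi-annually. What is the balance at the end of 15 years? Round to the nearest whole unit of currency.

With 2 periods per year: i = 0.034, n = 30.
Accumulation factor s(30|0.034) = 50.781380; FV = 5350 × 50.781380 = 271,680.3844

R$271,680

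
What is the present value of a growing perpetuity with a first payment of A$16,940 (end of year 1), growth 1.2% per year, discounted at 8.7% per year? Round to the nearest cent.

A$225,866.67

PV = PMT / (i − g) = 16940 / (0.087 − 0.012) = 16940 / 0.075000 = 225,866.6667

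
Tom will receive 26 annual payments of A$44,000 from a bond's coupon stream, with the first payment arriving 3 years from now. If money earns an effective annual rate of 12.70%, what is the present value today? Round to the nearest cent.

A$260,589.14

Value one period before first payment (t=2): 44000 × [1 − (1+0.127)^(−26)] / 0.127 = 44000 × 7.522314 = 330,981.8183
PV₀ = 330,981.8183 / (1+0.127)^2 = 330,981.8183 / 1.270129 = 260,589.1357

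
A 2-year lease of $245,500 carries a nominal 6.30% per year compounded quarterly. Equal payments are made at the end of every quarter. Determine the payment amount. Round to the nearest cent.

$32,902.12

With 4 periods per year: i = 0.01575, n = 8.
PMT = 245500 / ( [1 − (1+0.01575)^(−8)] / 0.01575 ) = 245500 / 7.461525 = 32,902.1198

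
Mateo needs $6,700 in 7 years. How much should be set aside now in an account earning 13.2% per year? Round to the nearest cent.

Discount factor = (1+0.132)^(−7) = 0.419831; PV = 6,700 × 0.419831 = 2,812.8710

$2,812.87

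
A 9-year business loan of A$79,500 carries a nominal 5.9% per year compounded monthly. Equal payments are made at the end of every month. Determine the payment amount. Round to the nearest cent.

A$950.53

With 12 periods per year: i = 0.00491667, n = 108.
Annuity-PV factor = 83.637512; PMT = 79500 / 83.637512 = 950.5304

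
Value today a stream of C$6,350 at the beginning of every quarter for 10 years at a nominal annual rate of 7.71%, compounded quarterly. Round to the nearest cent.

Periodic rate i = 0.0771/4 = 0.019275; n = 10 × 4 = 40 periods.
Annuity factor a(40|0.019275) × (1+i) = 28.240596; PV = 6350 × 28.240596 = 179,327.7819
(annuity-due: payments at period start, so ×(1+i).)

C$179,327.78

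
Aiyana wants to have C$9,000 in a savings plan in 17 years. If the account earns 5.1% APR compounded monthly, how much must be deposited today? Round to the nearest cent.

C$3,788.85

i = 0.051/12 = 0.00425 per month; n = 17·12 = 204.
PV = FV·(1+i)^(−n) = 9,000 × 0.420983 = 3,788.8470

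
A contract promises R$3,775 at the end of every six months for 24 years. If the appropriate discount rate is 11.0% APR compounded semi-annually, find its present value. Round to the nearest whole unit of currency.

Periodic rate i = 0.11/2 = 0.055; n = 24 × 2 = 48 periods.
Annuity factor a(48|0.055) = 16.790203; PV = 3775 × 16.790203 = 63,383.0152

R$63,383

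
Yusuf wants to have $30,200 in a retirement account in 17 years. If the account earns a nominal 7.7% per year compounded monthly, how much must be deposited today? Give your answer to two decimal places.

Periodic rate i = 0.077/12 = 0.00641667; n = 17 × 12 = 204 periods.
PV = FV·(1+i)^(−n) = 30,200 × 0.271222 = 8,190.8998

$8,190.90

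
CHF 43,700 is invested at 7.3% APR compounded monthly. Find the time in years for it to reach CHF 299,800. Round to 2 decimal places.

26.46 years

Periodic rate i = 0.073/12 = 0.00608333.
(1+i)^n = 299800/43700 = 6.86041, so n = ln 6.86041 / ln 1.00608 = 317.5264 months
= 317.5264/12 years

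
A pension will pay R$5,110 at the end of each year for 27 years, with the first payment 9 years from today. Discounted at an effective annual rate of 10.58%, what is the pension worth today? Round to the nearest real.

R$20,174

PV at t=8 (ordinary 27-year annuity): 5110 × a(27|0.1058) = 5110 × 8.826268 = 45,102.2304
Discount back 8 years: 45,102.2304 × (1+0.1058)^(−8) = 45,102.2304 × 0.447288 = 20,173.6896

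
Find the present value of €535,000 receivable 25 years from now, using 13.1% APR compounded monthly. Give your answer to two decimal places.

i = 0.131/12 = 0.0109167 per month; n = 25·12 = 300.
PV = FV·(1+i)^(−n) = 535,000 × 0.038494 = 20,594.2878

€20,594.29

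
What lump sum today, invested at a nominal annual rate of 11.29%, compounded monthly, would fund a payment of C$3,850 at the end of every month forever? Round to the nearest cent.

C$409,211.69

Periodic rate i = 0.1129/12 = 0.00940833.
PV = C/r = 3850/0.00940833 = 409,211.6918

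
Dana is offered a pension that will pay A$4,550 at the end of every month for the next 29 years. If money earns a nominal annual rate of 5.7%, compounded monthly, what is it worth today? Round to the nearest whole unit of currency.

A$773,763

i = 0.057/12 = 0.00475 per month; n = 29·12 = 348.
Annuity factor a(348|0.00475) = 170.057805; PV = 4550 × 170.057805 = 773,763.0150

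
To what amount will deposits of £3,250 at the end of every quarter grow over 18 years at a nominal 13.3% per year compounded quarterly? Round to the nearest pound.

£932,361

With 4 periods per year: i = 0.03325, n = 72.
Accumulation factor s(72|0.03325) = 286.880212; FV = 3250 × 286.880212 = 932,360.6885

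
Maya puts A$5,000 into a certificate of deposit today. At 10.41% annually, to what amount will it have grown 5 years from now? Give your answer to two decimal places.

FV = 5,000 × (1 + 0.1041)^5 = 8,203.7431

A$8,203.74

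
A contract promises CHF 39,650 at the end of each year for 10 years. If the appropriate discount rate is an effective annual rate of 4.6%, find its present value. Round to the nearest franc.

CHF 312,202

Annuity factor a(10|0.046) = 7.873956; PV = 39650 × 7.873956 = 312,202.3740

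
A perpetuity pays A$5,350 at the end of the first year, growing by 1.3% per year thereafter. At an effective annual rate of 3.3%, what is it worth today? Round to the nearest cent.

A$267,500.00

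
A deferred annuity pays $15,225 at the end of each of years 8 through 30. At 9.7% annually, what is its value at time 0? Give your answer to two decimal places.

$72,336.17

PV at t=7 (ordinary 23-year annuity): 15225 × a(23|0.097) = 15225 × 9.083320 = 138,293.5420
PV₀ = 138,293.5420 / (1+0.097)^7 = 138,293.5420 / 1.911817 = 72,336.1695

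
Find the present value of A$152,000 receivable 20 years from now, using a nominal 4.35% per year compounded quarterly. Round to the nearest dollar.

Periodic rate i = 0.0435/4 = 0.010875; n = 20 × 4 = 80 periods.
Discount factor = (1+0.010875)^(−80) = 0.420924; PV = 152,000 × 0.420924 = 63,980.4217

A$63,980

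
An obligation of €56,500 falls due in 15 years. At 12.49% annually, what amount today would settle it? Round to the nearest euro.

Discount factor = (1+0.1249)^(−15) = 0.171116; PV = 56,500 × 0.171116 = 9,668.0680

€9,668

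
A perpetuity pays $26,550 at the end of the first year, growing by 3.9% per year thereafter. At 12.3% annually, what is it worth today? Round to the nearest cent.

$316,071.43

PV = PMT / (i − g) = 26550 / (0.123 − 0.039) = 26550 / 0.084000 = 316,071.4286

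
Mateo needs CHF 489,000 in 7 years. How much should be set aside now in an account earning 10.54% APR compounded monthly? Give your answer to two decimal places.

CHF 234,576.98

i = 0.1054/12 = 0.00878333 per month; n = 7·12 = 84.
PV = 489,000 / (1 + 0.00878333)^84 = 489,000 / 2.084604 = 234,576.9812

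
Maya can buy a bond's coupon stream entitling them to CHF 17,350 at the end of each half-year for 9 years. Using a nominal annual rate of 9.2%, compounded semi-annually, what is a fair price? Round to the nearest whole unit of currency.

CHF 209,305

With 2 periods per year: i = 0.046, n = 18.
PV = 17350 × [1 − (1+0.046)^(−18)] / 0.046 = 17350 × 12.063665 = 209,304.5951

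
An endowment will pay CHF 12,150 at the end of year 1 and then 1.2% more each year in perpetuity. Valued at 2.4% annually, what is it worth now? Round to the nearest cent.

PV = D₁/(r − g) = 12150/(0.024 − 0.012) = 1,012,500.0000

CHF 1,012,500.00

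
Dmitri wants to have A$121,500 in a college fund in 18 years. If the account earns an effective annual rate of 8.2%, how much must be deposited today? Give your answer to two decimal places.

A$29,409.36

Discount factor = (1+0.082)^(−18) = 0.242052; PV = 121,500 × 0.242052 = 29,409.3607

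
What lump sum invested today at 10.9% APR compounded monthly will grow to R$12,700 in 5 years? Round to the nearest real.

R$7,382

Periodic rate i = 0.109/12 = 0.00908333; n = 5 × 12 = 60 periods.
PV = FV·(1+i)^(−n) = 12,700 × 0.581270 = 7,382.1307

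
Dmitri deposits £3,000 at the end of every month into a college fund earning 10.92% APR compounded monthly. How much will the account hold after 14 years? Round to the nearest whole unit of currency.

£1,180,502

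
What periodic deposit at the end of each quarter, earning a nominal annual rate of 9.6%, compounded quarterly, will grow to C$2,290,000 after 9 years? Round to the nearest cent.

C$40,755.11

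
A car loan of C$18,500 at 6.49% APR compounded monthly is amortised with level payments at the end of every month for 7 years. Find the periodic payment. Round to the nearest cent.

C$274.63

i = 0.0649/12 = 0.00540833 per month; n = 7·12 = 84.
Annuity-PV factor = 67.364583; PMT = 18500 / 67.364583 = 274.6250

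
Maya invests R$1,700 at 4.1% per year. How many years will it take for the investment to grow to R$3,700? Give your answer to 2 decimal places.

(1+i)^n = 3700/1700 = 2.17647, so n = ln 2.17647 / ln 1.041 = 19.3547 years

19.35 years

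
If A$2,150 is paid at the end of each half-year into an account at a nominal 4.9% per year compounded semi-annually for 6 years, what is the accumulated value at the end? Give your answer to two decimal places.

Periodic rate i = 0.049/2 = 0.0245; n = 6 × 2 = 12 periods.
FV = 2150 × [(1+0.0245)^12 − 1] / 0.0245 = 2150 × 13.756628 = 29,576.7507

A$29,576.75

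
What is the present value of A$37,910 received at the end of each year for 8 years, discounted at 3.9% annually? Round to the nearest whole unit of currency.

PV = PMT · [1 − (1+i)^(−n)] / i = 37910 · 6.760633 = 256,295.6122

A$256,296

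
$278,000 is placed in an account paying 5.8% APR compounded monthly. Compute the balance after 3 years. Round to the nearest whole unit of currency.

i = 0.058/12 = 0.00483333 per month; n = 3·12 = 36.
FV = 278,000 × (1 + 0.00483333)^36 = 330,696.8067

$330,697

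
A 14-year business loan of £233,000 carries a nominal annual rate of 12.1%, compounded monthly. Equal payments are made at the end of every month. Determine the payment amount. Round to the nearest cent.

£2,883.95

i = 0.121/12 = 0.0100833 per month; n = 14·12 = 168.
PMT = 233000 / ( [1 − (1+0.0100833)^(−168)] / 0.0100833 ) = 233000 / 80.791865 = 2,883.9537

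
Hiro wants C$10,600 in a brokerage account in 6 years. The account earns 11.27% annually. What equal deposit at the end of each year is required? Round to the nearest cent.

FV-annuity factor = 7.966983; PMT = 10600 / 7.966983 = 1,330.4910

C$1,330.49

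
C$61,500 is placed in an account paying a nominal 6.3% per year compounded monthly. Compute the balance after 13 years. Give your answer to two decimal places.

i = 0.063/12 = 0.00525 per month; n = 13·12 = 156.
FV = 61,500 × (1 + 0.00525)^156 = 139,197.6402

C$139,197.64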